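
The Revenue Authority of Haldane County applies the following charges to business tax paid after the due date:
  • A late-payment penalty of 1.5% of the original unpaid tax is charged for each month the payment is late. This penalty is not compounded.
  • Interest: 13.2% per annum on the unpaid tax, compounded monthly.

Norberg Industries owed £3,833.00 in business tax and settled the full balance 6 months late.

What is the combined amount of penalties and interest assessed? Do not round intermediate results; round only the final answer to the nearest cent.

Late-payment penalty: 6 × 1.5% × £3,833.00 = £344.97
Interest (13.2%/yr ÷ 12 = 1.1%/month): £3,833.00 × ((1 + 0.011)^6 − 1) = £260.0378…
Penalties + interest = £344.9700 + £260.0378… = £605.01

£605.01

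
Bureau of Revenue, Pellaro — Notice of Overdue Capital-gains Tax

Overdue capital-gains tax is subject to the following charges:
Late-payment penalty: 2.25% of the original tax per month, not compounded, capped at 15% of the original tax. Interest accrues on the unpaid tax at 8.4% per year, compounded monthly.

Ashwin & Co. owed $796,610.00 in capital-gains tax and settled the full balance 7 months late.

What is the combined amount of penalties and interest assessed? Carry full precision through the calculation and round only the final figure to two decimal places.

Penalty (uncapped): 7 × 2.25% × $796,610.00 = $125,466.08…; cap = 15% × $796,610.00 = $119,491.50 → penalty = $119,491.50
Interest (8.4%/yr ÷ 12 = 0.7%/month): $796,610.00 × ((1 + 0.007)^7 − 1) = $39,863.2322…
Penalties + interest = $119,491.5000 + $39,863.2322… = $159,354.73

$159,354.73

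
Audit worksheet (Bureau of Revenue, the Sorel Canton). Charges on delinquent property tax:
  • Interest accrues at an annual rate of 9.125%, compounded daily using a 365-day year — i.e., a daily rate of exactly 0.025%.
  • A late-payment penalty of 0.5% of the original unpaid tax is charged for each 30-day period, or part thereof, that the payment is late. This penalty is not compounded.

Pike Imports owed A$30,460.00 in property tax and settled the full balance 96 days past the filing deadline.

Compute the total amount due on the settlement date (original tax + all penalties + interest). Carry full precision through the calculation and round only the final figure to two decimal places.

Penalty periods: ⌈96/30⌉ = 4; penalty = 4 × 0.5% × A$30,460.00 = A$609.20
Interest: A$30,460.00 × ((1 + 0.00025)^96 − 1) = A$30,460.00 × 0.02428725… = A$739.7895…
Total = A$30,460.00 + A$609.2000 + A$739.7895… = A$31,808.99

A$31,808.99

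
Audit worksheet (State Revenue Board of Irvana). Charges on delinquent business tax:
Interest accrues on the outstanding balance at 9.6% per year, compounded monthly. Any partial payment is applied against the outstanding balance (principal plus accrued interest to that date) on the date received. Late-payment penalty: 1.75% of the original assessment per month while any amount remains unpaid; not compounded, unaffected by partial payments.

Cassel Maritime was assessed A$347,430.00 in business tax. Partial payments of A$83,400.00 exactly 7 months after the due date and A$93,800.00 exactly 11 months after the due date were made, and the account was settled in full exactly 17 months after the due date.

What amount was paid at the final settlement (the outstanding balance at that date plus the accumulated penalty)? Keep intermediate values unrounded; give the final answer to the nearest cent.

Monthly rate = 9.6% ÷ 12 = 0.8%
Balance at month 7: A$347,430.0000 × (1 + 0.008)^7 = A$367,359.3019…
After A$83,400.00 payment: A$367,359.3019… − A$83,400.00 = A$283,959.3019…
Balance at month 11: A$283,959.3019… × (1 + 0.008)^4 = A$293,155.6227…
After A$93,800.00 payment: A$293,155.6227… − A$93,800.00 = A$199,355.6227…
Balance at month 17: A$199,355.6227… × (1 + 0.008)^6 = A$209,118.1276…
Penalty: 17 × 1.75% × A$347,430.00 = A$103,360.43…
Final settlement = outstanding balance + penalty = A$209,118.1276… + A$103,360.43… = A$312,478.55

A$312,478.55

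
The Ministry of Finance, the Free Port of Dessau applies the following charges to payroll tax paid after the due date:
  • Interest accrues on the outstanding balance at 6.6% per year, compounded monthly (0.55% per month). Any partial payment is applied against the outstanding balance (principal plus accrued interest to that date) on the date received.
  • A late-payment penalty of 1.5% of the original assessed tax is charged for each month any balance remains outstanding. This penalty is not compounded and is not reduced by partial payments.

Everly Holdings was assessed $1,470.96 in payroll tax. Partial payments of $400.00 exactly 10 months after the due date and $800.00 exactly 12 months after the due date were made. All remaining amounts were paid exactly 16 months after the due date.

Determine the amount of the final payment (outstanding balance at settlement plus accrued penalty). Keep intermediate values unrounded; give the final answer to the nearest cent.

Balance at month 10: $1,470.9600 × (1 + 0.0055)^10 = $1,553.8948…
After $400.00 payment: $1,553.8948… − $400.00 = $1,153.8948…
Balance at month 12: $1,153.8948… × (1 + 0.0055)^2 = $1,166.6225…
After $800.00 payment: $1,166.6225… − $800.00 = $366.6225…
Balance at month 16: $366.6225… × (1 + 0.0055)^4 = $374.7550…
Penalty: 16 × 1.5% × $1,470.96 = $353.03…
Final settlement = outstanding balance + penalty = $374.7550… + $353.03… = $727.79

$727.79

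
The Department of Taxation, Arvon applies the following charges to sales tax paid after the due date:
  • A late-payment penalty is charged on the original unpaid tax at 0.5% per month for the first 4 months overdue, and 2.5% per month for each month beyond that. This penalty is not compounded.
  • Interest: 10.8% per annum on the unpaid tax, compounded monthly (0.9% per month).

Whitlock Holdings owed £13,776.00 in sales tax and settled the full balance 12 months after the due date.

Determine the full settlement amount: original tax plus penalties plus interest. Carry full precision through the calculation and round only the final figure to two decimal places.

Penalty, months 1–4: 4 × 0.5% × £13,776.00 = £275.52
Penalty, months 5–12: 8 × 2.5% × £13,776.00 = £2,755.20
Interest: £13,776.00 × ((1 + 0.009)^12 − 1) = £13,776.00 × 0.1135097… = £1,563.7093…
Total = £13,776.00 + £3,030.7200 + £1,563.7093… = £18,370.43

£18,370.43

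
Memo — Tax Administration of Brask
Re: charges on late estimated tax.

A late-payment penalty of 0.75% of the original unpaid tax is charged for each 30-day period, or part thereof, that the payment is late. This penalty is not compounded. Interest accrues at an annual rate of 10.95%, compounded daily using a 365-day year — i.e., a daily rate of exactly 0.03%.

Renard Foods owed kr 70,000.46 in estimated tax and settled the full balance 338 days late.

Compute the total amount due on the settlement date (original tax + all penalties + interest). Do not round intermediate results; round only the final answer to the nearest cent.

Penalty periods: ⌈338/30⌉ = 12; penalty = 12 × 0.75% × kr 70,000.46 = kr 6,300.04…
Interest: kr 70,000.46 × ((1 + 0.0003)^338 − 1) = kr 70,000.46 × 0.10670241… = kr 7,469.2179…
Total = kr 70,000.46 + kr 6,300.0414 + kr 7,469.2179… = kr 83,769.72

kr 83,769.72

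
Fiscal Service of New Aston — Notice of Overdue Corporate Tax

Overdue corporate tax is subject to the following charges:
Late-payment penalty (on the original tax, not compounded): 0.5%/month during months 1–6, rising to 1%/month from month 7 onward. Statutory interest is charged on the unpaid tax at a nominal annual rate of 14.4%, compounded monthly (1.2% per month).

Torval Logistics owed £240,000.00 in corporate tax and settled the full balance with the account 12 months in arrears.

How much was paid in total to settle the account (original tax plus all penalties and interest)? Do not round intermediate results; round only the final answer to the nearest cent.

£298,534.71

Penalty, months 1–6: 6 × 0.5% × £240,000.00 = £7,200.00
Penalty, months 7–12: 6 × 1% × £240,000.00 = £14,400.00
Interest: £240,000.00 × ((1 + 0.012)^12 − 1) = £240,000.00 × 0.1538946… = £36,934.7098…
Total = £240,000.00 + £21,600.0000 + £36,934.7098… = £298,534.71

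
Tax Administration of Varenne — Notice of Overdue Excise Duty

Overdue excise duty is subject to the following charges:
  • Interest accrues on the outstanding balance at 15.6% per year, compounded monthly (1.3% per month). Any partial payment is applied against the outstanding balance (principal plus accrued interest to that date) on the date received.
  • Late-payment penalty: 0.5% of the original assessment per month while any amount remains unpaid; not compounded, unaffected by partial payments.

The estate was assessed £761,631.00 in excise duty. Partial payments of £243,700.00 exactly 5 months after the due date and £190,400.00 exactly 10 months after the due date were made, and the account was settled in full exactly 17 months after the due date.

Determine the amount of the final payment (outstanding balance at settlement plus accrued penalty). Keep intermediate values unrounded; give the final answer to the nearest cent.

£520,413.13

Balance at month 5: £761,631.0000 × (1 + 0.013)^5 = £812,441.0135…
After £243,700.00 payment: £812,441.0135… − £243,700.00 = £568,741.0135…
Balance at month 10: £568,741.0135… × (1 + 0.013)^5 = £606,682.9283…
After £190,400.00 payment: £606,682.9283… − £190,400.00 = £416,282.9283…
Balance at month 17: £416,282.9283… × (1 + 0.013)^7 = £455,674.4924…
Penalty: 17 × 0.5% × £761,631.00 = £64,738.64…
Final settlement = outstanding balance + penalty = £455,674.4924… + £64,738.64… = £520,413.13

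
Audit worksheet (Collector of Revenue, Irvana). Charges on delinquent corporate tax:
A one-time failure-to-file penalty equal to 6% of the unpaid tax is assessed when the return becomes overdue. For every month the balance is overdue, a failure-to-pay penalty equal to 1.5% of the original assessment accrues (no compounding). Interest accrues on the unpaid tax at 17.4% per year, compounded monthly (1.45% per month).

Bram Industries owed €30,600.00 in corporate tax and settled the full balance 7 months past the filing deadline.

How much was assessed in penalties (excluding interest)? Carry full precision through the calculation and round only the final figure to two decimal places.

€5,049.00

Failure-to-file penalty: 6% × €30,600.00 = €1,836.00
Failure-to-pay penalty: 7 × 1.5% × €30,600.00 = €3,213.00
Total penalty = €1,836.00 + €3,213.00 = €5,049.00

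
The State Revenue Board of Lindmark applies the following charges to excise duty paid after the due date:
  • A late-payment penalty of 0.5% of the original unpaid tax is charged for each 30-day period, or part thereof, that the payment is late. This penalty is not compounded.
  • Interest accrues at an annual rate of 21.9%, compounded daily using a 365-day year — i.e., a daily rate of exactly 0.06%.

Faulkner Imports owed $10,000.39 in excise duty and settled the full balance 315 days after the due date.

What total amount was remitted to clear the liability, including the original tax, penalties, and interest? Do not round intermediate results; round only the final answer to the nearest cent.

$12,630.22

Penalty periods: ⌈315/30⌉ = 11; penalty = 11 × 0.5% × $10,000.39 = $550.02…
Interest: $10,000.39 × ((1 + 0.0006)^315 − 1) = $10,000.39 × 0.20797249… = $2,079.8060…
Total = $10,000.39 + $550.0215… + $2,079.8060… = $12,630.22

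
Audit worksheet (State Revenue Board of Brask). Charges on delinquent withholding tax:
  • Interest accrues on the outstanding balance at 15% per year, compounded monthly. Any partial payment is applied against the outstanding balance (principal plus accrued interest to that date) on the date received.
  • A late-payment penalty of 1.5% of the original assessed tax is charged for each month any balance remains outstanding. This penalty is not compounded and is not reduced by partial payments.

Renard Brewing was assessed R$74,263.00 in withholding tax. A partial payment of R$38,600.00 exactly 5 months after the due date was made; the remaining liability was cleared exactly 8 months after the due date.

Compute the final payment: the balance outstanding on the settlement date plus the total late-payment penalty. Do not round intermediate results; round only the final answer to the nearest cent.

R$50,868.34

Monthly rate = 15% ÷ 12 = 1.25%
Balance at month 5: R$74,263.0000 × (1 + 0.0125)^5 = R$79,021.9330…
After R$38,600.00 payment: R$79,021.9330… − R$38,600.00 = R$40,421.9330…
Balance at month 8: R$40,421.9330… × (1 + 0.0125)^3 = R$41,956.7822…
Penalty: 8 × 1.5% × R$74,263.00 = R$8,911.56
Final settlement = outstanding balance + penalty = R$41,956.7822… + R$8,911.56 = R$50,868.34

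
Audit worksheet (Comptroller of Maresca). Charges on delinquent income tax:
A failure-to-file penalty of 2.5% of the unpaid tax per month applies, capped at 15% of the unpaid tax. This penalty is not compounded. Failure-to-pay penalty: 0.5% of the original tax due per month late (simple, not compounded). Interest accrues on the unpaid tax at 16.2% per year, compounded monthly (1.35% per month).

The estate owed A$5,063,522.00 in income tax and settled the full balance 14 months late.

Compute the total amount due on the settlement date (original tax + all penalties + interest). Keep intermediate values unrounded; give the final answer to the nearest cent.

Failure-to-file: 14 × 2.5% × A$5,063,522.00 = A$1,772,232.70, capped at 15% × A$5,063,522.00 = A$759,528.30
Failure-to-pay penalty = 0.5% × A$5,063,522.00 × 14 mo = A$354,446.54
Interest: A$5,063,522.00 × ((1 + 0.0135)^14 − 1) = A$5,063,522.00 × 0.2065145… = A$1,045,690.6682…
Total = A$5,063,522.00 + A$1,113,974.8400 + A$1,045,690.6682… = A$7,223,187.51

A$7,223,187.51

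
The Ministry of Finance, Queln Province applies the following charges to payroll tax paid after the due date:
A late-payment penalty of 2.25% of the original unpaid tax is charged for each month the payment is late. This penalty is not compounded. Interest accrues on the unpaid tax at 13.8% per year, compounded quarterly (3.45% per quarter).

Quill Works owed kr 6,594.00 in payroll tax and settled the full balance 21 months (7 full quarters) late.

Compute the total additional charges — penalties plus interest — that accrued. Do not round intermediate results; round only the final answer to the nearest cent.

Late-payment penalty = 2.25% × kr 6,594.00 × 21 mo = kr 3,115.67…
Interest: kr 6,594.00 × ((1 + 0.0345)^7 − 1) = kr 6,594.00 × 0.2679831… = kr 1,767.0806…
Penalties + interest = kr 3,115.6650 + kr 1,767.0806… = kr 4,882.75

kr 4,882.75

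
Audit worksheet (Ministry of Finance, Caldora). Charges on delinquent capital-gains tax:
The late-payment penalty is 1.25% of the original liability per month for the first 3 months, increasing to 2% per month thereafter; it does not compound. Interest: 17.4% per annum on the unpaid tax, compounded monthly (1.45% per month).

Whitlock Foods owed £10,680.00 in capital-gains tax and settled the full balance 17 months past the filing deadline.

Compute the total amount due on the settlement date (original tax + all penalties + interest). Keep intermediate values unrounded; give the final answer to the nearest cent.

£17,032.21

Penalty, months 1–3: 3 × 1.25% × £10,680.00 = £400.50
Penalty, months 4–17: 14 × 2% × £10,680.00 = £2,990.40
Interest: £10,680.00 × ((1 + 0.0145)^17 − 1) = £10,680.00 × 0.2772764… = £2,961.3115…
Total = £10,680.00 + £3,390.9000 + £2,961.3115… = £17,032.21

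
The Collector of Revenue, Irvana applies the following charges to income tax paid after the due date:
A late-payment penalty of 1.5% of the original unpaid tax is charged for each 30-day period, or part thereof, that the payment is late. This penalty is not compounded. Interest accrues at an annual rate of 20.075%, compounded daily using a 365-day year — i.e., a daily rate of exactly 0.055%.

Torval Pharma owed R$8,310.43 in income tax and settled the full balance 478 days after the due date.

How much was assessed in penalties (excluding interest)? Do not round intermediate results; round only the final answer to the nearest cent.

R$1,994.50

Penalty periods: ⌈478/30⌉ = 16; penalty = 16 × 1.5% × R$8,310.43 = R$1,994.50…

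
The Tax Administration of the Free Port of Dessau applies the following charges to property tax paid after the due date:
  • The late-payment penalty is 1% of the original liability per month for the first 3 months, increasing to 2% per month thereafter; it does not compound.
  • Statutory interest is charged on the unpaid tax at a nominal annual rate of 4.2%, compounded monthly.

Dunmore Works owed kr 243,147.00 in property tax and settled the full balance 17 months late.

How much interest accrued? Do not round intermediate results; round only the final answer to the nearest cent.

Interest (4.2%/yr ÷ 12 = 0.35%/month): kr 243,147.00 × ((1 + 0.0035)^17 − 1) = kr 14,879.5060…

kr 14,879.51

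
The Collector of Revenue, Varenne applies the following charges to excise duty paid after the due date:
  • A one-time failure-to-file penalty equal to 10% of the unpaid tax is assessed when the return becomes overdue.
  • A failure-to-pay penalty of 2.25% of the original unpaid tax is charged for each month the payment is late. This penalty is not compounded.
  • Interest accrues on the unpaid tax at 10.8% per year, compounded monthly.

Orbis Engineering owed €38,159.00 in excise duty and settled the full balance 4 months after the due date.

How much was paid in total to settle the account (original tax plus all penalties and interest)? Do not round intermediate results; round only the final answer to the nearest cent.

Failure-to-file penalty: 10% × €38,159.00 = €3,815.90
Failure-to-pay penalty = 2.25% × €38,159.00 × 4 mo = €3,434.31
Interest (10.8%/yr ÷ 12 = 0.9%/month): €38,159.00 × ((1 + 0.009)^4 − 1) = €1,392.3808…
Total = €38,159.00 + €7,250.2100 + €1,392.3808… = €46,801.59

€46,801.59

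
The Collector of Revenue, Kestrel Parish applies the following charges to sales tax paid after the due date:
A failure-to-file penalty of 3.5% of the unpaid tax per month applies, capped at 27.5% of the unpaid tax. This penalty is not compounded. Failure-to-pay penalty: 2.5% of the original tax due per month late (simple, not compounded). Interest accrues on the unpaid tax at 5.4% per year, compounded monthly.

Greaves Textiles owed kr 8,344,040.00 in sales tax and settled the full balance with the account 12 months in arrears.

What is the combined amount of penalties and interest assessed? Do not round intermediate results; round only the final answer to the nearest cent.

Failure-to-file: 12 × 3.5% × kr 8,344,040.00 = kr 3,504,496.80, capped at 27.5% × kr 8,344,040.00 = kr 2,294,611.00
Failure-to-pay penalty = 2.5% × kr 8,344,040.00 × 12 mo = kr 2,503,212.00
Interest (5.4%/yr ÷ 12 = 0.45%/month): kr 8,344,040.00 × ((1 + 0.0045)^12 − 1) = kr 461,898.9525…
Penalties + interest = kr 4,797,823.0000 + kr 461,898.9525… = kr 5,259,721.95

kr 5,259,721.95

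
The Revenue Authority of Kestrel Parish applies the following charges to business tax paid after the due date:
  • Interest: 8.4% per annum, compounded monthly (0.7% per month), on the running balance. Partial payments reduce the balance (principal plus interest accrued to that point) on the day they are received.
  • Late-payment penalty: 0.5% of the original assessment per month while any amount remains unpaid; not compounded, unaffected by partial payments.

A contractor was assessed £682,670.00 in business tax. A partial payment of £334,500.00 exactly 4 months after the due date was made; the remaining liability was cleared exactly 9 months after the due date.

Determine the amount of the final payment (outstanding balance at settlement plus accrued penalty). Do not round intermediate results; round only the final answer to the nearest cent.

Balance at month 4: £682,670.0000 × (1 + 0.007)^4 = £701,986.4032…
After £334,500.00 payment: £701,986.4032… − £334,500.00 = £367,486.4032…
Balance at month 9: £367,486.4032… × (1 + 0.007)^5 = £380,529.7606…
Penalty: 9 × 0.5% × £682,670.00 = £30,720.15
Final settlement = outstanding balance + penalty = £380,529.7606… + £30,720.15 = £411,249.91

£411,249.91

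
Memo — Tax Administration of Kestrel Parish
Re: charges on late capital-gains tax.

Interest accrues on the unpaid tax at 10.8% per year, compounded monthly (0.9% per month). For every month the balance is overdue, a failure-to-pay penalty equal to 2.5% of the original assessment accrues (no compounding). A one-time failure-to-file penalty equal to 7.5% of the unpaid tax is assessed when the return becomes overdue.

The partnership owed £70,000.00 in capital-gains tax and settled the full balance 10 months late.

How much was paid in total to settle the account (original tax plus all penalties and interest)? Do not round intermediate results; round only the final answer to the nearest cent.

£99,311.37

Failure-to-file penalty: 7.5% × £70,000.00 = £5,250.00
Failure-to-pay penalty = 2.5% × £70,000.00 × 10 mo = £17,500.00
Interest: £70,000.00 × ((1 + 0.009)^10 − 1) = £70,000.00 × 0.0937339… = £6,561.3711…
Total = £70,000.00 + £22,750.0000 + £6,561.3711… = £99,311.37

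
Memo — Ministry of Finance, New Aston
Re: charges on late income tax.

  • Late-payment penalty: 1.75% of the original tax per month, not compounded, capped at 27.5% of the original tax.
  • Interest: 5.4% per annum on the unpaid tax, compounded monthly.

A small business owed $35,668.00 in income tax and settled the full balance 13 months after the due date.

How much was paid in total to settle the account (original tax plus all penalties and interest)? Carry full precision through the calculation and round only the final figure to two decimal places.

$45,926.33

Penalty: 13 × 1.75% × $35,668.00 = $8,114.47 (below the 27.5% cap of $9,808.70)
Interest (5.4%/yr ÷ 12 = 0.45%/month): $35,668.00 × ((1 + 0.0045)^13 − 1) = $2,143.8557…
Total = $35,668.00 + $8,114.4700 + $2,143.8557… = $45,926.33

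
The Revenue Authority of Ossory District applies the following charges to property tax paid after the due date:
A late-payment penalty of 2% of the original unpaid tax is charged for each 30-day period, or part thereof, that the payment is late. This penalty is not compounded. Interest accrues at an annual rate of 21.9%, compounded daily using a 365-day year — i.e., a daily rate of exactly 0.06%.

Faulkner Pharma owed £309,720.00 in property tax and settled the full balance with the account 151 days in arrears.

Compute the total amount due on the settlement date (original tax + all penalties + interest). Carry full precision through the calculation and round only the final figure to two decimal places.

£376,248.24

Penalty periods: ⌈151/30⌉ = 6; penalty = 6 × 2% × £309,720.00 = £37,166.40
Interest: £309,720.00 × ((1 + 0.0006)^151 − 1) = £309,720.00 × 0.09480124… = £29,361.8401…
Total = £309,720.00 + £37,166.4000 + £29,361.8401… = £376,248.24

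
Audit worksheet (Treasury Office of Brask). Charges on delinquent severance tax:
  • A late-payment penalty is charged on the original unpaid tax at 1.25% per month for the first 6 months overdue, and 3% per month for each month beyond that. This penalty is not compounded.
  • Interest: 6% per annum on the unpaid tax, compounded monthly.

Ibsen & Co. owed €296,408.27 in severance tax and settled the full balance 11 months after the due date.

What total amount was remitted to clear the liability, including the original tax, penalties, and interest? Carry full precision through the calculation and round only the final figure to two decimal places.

€379,816.32

Penalty, months 1–6: 6 × 1.25% × €296,408.27 = €22,230.62…
Penalty, months 7–11: 5 × 3% × €296,408.27 = €44,461.24…
Interest (6%/yr ÷ 12 = 0.5%/month): €296,408.27 × ((1 + 0.005)^11 − 1) = €16,716.1912…
Total = €296,408.27 + €66,691.8608… + €16,716.1912… = €379,816.32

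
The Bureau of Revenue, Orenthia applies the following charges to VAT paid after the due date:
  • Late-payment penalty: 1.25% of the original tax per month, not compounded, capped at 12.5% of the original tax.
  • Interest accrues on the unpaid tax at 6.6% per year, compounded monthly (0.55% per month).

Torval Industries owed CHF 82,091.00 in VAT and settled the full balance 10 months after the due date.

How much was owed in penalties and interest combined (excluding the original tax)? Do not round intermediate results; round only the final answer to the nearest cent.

Penalty (uncapped): 10 × 1.25% × CHF 82,091.00 = CHF 10,261.38…; cap = 12.5% × CHF 82,091.00 = CHF 10,261.38… → penalty = CHF 10,261.38…
Interest: CHF 82,091.00 × ((1 + 0.0055)^10 − 1) = CHF 82,091.00 × 0.0563814… = CHF 4,628.4062…
Penalties + interest = CHF 10,261.3750 + CHF 4,628.4062… = CHF 14,889.78

CHF 14,889.78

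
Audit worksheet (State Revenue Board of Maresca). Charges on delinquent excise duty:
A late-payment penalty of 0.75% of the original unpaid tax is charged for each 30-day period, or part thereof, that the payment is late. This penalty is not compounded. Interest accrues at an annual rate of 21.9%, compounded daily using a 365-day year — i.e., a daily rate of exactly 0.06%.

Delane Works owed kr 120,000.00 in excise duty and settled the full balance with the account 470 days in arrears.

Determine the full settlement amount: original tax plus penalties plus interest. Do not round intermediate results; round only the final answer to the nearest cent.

Penalty periods: ⌈470/30⌉ = 16; penalty = 16 × 0.75% × kr 120,000.00 = kr 14,400.00
Interest: kr 120,000.00 × ((1 + 0.0006)^470 − 1) = kr 120,000.00 × 0.32566661… = kr 39,079.9930…
Total = kr 120,000.00 + kr 14,400.0000 + kr 39,079.9930… = kr 173,479.99

kr 173,479.99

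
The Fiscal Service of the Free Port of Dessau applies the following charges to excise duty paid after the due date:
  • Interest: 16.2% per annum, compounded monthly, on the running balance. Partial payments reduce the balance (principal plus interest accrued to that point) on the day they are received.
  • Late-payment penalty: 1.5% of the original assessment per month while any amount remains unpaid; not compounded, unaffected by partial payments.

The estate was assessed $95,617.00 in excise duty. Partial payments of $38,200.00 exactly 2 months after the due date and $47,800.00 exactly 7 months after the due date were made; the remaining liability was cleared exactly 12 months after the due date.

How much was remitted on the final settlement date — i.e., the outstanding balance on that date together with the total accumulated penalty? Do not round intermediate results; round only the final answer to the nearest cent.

Monthly rate = 16.2% ÷ 12 = 1.35%
Balance at month 2: $95,617.0000 × (1 + 0.0135)^2 = $98,216.0852…
After $38,200.00 payment: $98,216.0852… − $38,200.00 = $60,016.0852…
Balance at month 7: $60,016.0852… × (1 + 0.0135)^5 = $64,178.0369…
After $47,800.00 payment: $64,178.0369… − $47,800.00 = $16,378.0369…
Balance at month 12: $16,378.0369… × (1 + 0.0135)^5 = $17,513.8090…
Penalty: 12 × 1.5% × $95,617.00 = $17,211.06
Final settlement = outstanding balance + penalty = $17,513.8090… + $17,211.06 = $34,724.87

$34,724.87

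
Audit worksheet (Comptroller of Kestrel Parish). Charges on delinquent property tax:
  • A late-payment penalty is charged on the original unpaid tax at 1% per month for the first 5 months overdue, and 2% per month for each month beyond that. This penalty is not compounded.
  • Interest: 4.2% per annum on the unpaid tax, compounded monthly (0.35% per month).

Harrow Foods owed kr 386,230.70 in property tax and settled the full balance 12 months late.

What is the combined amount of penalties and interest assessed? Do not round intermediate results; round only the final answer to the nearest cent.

Penalty, months 1–5: 5 × 1% × kr 386,230.70 = kr 19,311.54…
Penalty, months 6–12: 7 × 2% × kr 386,230.70 = kr 54,072.30…
Interest: kr 386,230.70 × ((1 + 0.0035)^12 − 1) = kr 386,230.70 × 0.0428180… = kr 16,537.6289…
Penalties + interest = kr 73,383.8330 + kr 16,537.6289… = kr 89,921.46

kr 89,921.46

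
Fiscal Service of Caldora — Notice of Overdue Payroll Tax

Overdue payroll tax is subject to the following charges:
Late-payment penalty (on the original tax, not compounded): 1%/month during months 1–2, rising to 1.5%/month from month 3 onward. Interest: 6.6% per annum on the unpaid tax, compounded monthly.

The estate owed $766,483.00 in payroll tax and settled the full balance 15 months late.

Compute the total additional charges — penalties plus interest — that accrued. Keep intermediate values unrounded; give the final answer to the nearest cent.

Penalty, months 1–2: 2 × 1% × $766,483.00 = $15,329.66
Penalty, months 3–15: 13 × 1.5% × $766,483.00 = $149,464.19…
Interest (6.6%/yr ÷ 12 = 0.55%/month): $766,483.00 × ((1 + 0.0055)^15 − 1) = $65,728.3814…
Penalties + interest = $164,793.8450 + $65,728.3814… = $230,522.23

$230,522.23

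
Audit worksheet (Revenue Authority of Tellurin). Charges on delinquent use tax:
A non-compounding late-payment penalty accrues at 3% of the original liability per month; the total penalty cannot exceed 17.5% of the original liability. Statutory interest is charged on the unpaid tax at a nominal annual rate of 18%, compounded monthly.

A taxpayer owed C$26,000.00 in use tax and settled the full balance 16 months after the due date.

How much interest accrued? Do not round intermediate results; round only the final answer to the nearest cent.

C$6,993.62

Interest (18%/yr ÷ 12 = 1.5%/month): C$26,000.00 × ((1 + 0.015)^16 − 1) = C$6,993.6242…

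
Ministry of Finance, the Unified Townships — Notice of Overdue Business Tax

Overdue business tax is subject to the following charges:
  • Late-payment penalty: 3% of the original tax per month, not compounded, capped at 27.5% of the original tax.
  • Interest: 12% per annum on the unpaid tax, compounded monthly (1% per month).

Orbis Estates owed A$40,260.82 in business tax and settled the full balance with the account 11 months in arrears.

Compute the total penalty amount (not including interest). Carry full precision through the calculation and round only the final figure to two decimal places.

A$11,071.73

Penalty (uncapped): 11 × 3% × A$40,260.82 = A$13,286.07…; cap = 27.5% × A$40,260.82 = A$11,071.73… → penalty = A$11,071.73…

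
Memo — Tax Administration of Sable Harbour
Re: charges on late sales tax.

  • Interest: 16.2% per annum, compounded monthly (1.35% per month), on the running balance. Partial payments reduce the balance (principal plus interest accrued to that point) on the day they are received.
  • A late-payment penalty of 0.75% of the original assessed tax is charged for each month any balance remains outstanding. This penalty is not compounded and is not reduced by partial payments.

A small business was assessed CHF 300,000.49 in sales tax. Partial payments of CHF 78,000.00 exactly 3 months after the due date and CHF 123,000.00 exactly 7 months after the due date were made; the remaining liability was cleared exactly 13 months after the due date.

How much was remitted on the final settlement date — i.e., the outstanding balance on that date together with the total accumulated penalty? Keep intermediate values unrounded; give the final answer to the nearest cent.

CHF 163,885.04

Balance at month 3: CHF 300,000.4900 × (1 + 0.0135)^3 = CHF 312,315.2732…
After CHF 78,000.00 payment: CHF 312,315.2732… − CHF 78,000.00 = CHF 234,315.2732…
Balance at month 7: CHF 234,315.2732… × (1 + 0.0135)^4 = CHF 247,226.8355…
After CHF 123,000.00 payment: CHF 247,226.8355… − CHF 123,000.00 = CHF 124,226.8355…
Balance at month 13: CHF 124,226.8355… × (1 + 0.0135)^6 = CHF 134,634.9894…
Penalty: 13 × 0.75% × CHF 300,000.49 = CHF 29,250.05…
Final settlement = outstanding balance + penalty = CHF 134,634.9894… + CHF 29,250.05… = CHF 163,885.04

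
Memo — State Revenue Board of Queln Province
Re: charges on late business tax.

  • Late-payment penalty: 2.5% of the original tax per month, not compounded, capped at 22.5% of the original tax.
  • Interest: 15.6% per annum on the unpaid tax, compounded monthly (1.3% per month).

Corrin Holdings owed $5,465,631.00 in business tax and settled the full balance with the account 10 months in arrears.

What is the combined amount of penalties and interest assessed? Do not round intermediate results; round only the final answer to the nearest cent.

$1,983,339.39

Penalty (uncapped): 10 × 2.5% × $5,465,631.00 = $1,366,407.75; cap = 22.5% × $5,465,631.00 = $1,229,766.98… → penalty = $1,229,766.98…
Interest: $5,465,631.00 × ((1 + 0.013)^10 − 1) = $5,465,631.00 × 0.1378747… = $753,572.4115…
Penalties + interest = $1,229,766.9750 + $753,572.4115… = $1,983,339.39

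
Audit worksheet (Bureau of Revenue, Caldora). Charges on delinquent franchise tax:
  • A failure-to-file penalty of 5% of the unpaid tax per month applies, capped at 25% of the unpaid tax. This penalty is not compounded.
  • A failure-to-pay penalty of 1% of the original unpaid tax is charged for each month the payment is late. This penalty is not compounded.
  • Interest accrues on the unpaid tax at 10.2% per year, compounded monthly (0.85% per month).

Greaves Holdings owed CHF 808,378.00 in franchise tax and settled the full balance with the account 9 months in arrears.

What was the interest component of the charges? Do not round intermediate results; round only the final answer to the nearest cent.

Interest: CHF 808,378.00 × ((1 + 0.0085)^9 − 1) = CHF 808,378.00 × 0.0791532… = CHF 63,985.7458…

CHF 63,985.75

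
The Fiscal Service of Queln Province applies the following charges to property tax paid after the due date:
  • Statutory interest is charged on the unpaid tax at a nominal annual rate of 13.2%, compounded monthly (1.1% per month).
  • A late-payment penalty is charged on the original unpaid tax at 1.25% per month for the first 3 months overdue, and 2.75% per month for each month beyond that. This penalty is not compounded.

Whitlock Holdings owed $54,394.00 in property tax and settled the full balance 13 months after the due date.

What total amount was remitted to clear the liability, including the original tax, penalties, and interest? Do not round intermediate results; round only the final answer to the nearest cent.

$79,705.12

Penalty, months 1–3: 3 × 1.25% × $54,394.00 = $2,039.78…
Penalty, months 4–13: 10 × 2.75% × $54,394.00 = $14,958.35
Interest: $54,394.00 × ((1 + 0.011)^13 − 1) = $54,394.00 × 0.1528293… = $8,312.9994…
Total = $54,394.00 + $16,998.1250 + $8,312.9994… = $79,705.12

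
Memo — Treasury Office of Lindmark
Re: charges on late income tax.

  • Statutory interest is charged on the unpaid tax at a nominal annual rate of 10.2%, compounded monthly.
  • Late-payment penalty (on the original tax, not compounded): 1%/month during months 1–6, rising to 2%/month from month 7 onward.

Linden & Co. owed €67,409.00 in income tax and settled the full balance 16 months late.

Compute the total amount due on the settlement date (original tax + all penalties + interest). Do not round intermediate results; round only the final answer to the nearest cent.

€94,711.24

Penalty, months 1–6: 6 × 1% × €67,409.00 = €4,044.54
Penalty, months 7–16: 10 × 2% × €67,409.00 = €13,481.80
Interest (10.2%/yr ÷ 12 = 0.85%/month): €67,409.00 × ((1 + 0.0085)^16 − 1) = €9,775.8963…
Total = €67,409.00 + €17,526.3400 + €9,775.8963… = €94,711.24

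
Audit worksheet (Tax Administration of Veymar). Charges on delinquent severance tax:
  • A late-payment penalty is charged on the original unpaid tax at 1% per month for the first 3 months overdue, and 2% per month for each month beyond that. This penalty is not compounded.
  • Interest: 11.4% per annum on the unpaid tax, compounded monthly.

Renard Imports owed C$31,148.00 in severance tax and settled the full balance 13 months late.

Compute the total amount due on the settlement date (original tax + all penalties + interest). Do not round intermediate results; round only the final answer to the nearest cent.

C$42,385.91

Penalty, months 1–3: 3 × 1% × C$31,148.00 = C$934.44
Penalty, months 4–13: 10 × 2% × C$31,148.00 = C$6,229.60
Interest (11.4%/yr ÷ 12 = 0.95%/month): C$31,148.00 × ((1 + 0.0095)^13 − 1) = C$4,073.8667…
Total = C$31,148.00 + C$7,164.0400 + C$4,073.8667… = C$42,385.91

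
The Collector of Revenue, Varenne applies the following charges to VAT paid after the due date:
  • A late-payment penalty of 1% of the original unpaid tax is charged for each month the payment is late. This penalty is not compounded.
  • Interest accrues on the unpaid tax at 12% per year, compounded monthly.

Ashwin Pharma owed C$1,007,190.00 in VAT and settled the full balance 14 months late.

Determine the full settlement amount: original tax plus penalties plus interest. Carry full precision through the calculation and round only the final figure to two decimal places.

Late-payment penalty = 1% × C$1,007,190.00 × 14 mo = C$141,006.60
Interest (12%/yr ÷ 12 = 1%/month): C$1,007,190.00 × ((1 + 0.01)^14 − 1) = C$150,548.9328…
Total = C$1,007,190.00 + C$141,006.6000 + C$150,548.9328… = C$1,298,745.53

C$1,298,745.53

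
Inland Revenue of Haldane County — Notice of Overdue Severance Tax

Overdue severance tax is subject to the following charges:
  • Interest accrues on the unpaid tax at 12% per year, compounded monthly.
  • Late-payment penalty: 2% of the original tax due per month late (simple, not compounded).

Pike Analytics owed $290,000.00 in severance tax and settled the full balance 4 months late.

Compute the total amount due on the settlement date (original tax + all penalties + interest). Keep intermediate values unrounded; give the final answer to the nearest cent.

Late-payment penalty = 2% × $290,000.00 × 4 mo = $23,200.00
Interest (12%/yr ÷ 12 = 1%/month): $290,000.00 × ((1 + 0.01)^4 − 1) = $11,775.1629
Total = $290,000.00 + $23,200.0000 + $11,775.1629 = $324,975.16

$324,975.16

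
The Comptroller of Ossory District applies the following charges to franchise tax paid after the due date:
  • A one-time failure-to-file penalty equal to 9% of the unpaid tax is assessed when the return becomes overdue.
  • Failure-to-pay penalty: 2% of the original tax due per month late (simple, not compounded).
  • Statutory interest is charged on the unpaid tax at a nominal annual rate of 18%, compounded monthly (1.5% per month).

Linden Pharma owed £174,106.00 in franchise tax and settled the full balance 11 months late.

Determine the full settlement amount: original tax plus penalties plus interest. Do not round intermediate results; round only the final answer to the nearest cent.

£259,060.84

Failure-to-file penalty: 9% × £174,106.00 = £15,669.54
Failure-to-pay penalty: 11 × 2% × £174,106.00 = £38,303.32
Interest: £174,106.00 × ((1 + 0.015)^11 − 1) = £174,106.00 × 0.1779489… = £30,981.9777…
Total = £174,106.00 + £53,972.8600 + £30,981.9777… = £259,060.84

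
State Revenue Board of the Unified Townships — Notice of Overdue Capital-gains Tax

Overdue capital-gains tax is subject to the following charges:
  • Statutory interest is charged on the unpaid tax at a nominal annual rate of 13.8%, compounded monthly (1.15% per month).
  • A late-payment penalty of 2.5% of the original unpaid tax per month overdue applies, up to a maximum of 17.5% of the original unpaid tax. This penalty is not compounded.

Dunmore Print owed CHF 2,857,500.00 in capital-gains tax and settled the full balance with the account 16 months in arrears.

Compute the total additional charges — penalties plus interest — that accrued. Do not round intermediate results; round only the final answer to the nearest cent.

CHF 1,073,718.25

Penalty (uncapped): 16 × 2.5% × CHF 2,857,500.00 = CHF 1,143,000.00; cap = 17.5% × CHF 2,857,500.00 = CHF 500,062.50 → penalty = CHF 500,062.50
Interest: CHF 2,857,500.00 × ((1 + 0.0115)^16 − 1) = CHF 2,857,500.00 × 0.2007544… = CHF 573,655.7532…
Penalties + interest = CHF 500,062.5000 + CHF 573,655.7532… = CHF 1,073,718.25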